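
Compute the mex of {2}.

0 is not in the set, so the mex is 0.

0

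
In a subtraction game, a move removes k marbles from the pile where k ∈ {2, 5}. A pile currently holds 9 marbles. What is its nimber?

1

Build the Grundy sequence with g(k) = mex{g(k−s) : s ∈ {2, 5}, s ≤ k}:
g(0) = mex{} = 0
g(1) = mex{} = 0
g(2) = mex{0} = 1
g(3) = mex{0} = 1
g(4) = mex{1} = 0
g(5) = mex{0,1} = 2
g(6) = mex{0} = 1
g(7) = mex{1,2} = 0
g(8) = mex{1} = 0
g(9) = mex{0} = 1
So g(9) = 1.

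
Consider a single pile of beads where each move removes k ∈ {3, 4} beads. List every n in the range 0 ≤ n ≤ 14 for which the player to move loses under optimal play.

0, 1, 2, 7, 8, 9, 14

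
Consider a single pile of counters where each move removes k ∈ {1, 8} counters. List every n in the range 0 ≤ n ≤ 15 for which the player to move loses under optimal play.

0, 2, 4, 6, 9, 11, 13, 15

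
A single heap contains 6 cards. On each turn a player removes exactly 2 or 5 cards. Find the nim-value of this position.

Grundy values for subtraction set {2, 5}:
k:     0  1  2  3  4  5  6
g(k):  0  0  1  1  0  2  1
So g(6) = 1.

1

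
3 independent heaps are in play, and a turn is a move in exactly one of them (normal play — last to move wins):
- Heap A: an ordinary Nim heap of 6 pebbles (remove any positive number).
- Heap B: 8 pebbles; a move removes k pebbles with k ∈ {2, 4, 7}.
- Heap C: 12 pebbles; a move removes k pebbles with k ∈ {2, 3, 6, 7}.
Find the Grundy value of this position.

6

Heap A is a plain Nim heap of size 6, so its Grundy value is 6.
Build the Grundy sequence for heap B with g(k) = mex{g(k−s) : s ∈ {2, 4, 7}, s ≤ k}:
k:     0  1  2  3  4  5  6  7  8
g(k):  0  0  1  1  2  2  0  3  1
So g(8) = 1.
Build the Grundy sequence for heap C with g(k) = mex{g(k−s) : s ∈ {2, 3, 6, 7}, s ≤ k}:
g(0) = mex{} = 0
g(1) = mex{} = 0
g(2) = mex{0} = 1
g(3) = mex{0} = 1
g(4) = mex{0,1} = 2
g(5) = mex{1} = 0
g(6) = mex{0,1,2} = 3
g(7) = mex{0,2} = 1
g(8) = mex{0,1,3} = 2
g(9) = mex{1,3} = 0
g(10) = mex{1,2} = 0
g(11) = mex{0,2} = 1
g(12) = mex{0,3} = 1
So g(12) = 1.
The value of a disjunctive sum is the nim-sum of the parts.
Combined value = 6 XOR 1 XOR 1 = 6.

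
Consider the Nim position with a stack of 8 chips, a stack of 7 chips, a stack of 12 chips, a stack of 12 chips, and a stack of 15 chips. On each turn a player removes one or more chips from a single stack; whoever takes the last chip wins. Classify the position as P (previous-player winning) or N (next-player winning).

P-position

Nim-sum: 8 ^ 7 ^ 12 ^ 12 ^ 15 = 0.
The nim-sum is 0, so this is a P-position: the player to move is in a losing position under optimal play.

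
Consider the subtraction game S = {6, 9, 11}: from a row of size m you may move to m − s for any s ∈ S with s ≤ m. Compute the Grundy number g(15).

2

Build the Grundy sequence with g(k) = mex{g(k−s) : s ∈ {6, 9, 11}, s ≤ k}:
k:     0  1  2  3  4  5  6  7  8  9 10 11 12 13 14 15
g(k):  0  0  0  0  0  0  1  1  1  1  1  1  2  2  2  2
So g(15) = 2.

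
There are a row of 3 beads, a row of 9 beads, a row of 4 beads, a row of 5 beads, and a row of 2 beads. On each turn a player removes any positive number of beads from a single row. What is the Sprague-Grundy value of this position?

Compute the nim-sum pairwise:
3 ^ 9 = 10
10 ^ 4 = 14
14 ^ 5 = 11
11 ^ 2 = 9

9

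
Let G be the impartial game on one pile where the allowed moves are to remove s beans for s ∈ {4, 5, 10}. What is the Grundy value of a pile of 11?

2

Grundy values for subtraction set {4, 5, 10}:
k:     0  1  2  3  4  5  6  7  8  9 10 11
g(k):  0  0  0  0  1  1  1  1  2  0  2  2
So g(11) = 2.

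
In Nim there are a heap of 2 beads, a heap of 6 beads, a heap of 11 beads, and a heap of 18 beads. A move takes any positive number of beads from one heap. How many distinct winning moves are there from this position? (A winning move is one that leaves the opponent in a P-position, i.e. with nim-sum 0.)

Compute the nim-sum pairwise:
2 XOR 6 = 4
4 XOR 11 = 15
15 XOR 18 = 29
The overall nim-sum is X = 29. A heap of size p has a winning move iff p XOR X < p (reduce it to p XOR X).
  2: 2 XOR 29 = 31 ≥ 2 — no move.
  6: 6 XOR 29 = 27 ≥ 6 — no move.
  11: 11 XOR 29 = 22 ≥ 11 — no move.
  18: 18 XOR 29 = 15 < 18 — winning move (to 15).
That gives 1 winning move.

1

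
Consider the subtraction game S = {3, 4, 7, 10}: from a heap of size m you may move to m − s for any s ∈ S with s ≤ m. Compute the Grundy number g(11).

Build the Grundy sequence with g(k) = mex{g(k−s) : s ∈ {3, 4, 7, 10}, s ≤ k}:
k:     0  1  2  3  4  5  6  7  8  9 10 11
g(k):  0  0  0  1  1  1  2  2  2  3  3  3
So g(11) = 3.

3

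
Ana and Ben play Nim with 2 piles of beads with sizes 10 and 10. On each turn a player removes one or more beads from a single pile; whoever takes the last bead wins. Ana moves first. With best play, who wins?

Ben wins

Compute the nim-sum pairwise:
10 XOR 10 = 0
The nim-sum is 0, so this is a P-position: the player to move is in a losing position under optimal play; Ana is about to move from it and so loses — Ben wins.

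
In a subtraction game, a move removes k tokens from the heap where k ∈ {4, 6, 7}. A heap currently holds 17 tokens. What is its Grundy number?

Build the Grundy sequence with g(k) = mex{g(k−s) : s ∈ {4, 6, 7}, s ≤ k}:
k:     0  1  2  3  4  5  6  7  8  9 10 11 12 13 14 15 16 17
g(k):  0  0  0  0  1  1  1  1  2  2  2  0  0  0  0  1  1  1
So g(17) = 1.

1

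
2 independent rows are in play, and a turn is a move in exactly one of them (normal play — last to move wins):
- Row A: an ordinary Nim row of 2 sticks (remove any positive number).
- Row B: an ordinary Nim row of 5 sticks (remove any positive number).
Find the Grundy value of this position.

7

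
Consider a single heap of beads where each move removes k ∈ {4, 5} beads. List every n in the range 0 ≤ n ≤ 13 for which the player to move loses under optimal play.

0, 1, 2, 3, 9, 10, 11, 12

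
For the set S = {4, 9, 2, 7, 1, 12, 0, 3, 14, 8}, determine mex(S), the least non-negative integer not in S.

The values 0, 1, 2, 3, 4 are all present; 5 is the first non-negative integer missing from the set.

5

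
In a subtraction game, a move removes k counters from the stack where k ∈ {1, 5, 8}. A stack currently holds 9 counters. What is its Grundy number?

3

Grundy values for subtraction set {1, 5, 8}:
g(0) = mex{} = 0
g(1) = mex{0} = 1
g(2) = mex{1} = 0
g(3) = mex{0} = 1
g(4) = mex{1} = 0
g(5) = mex{0} = 1
g(6) = mex{1} = 0
g(7) = mex{0} = 1
g(8) = mex{0,1} = 2
g(9) = mex{0,1,2} = 3
So g(9) = 3.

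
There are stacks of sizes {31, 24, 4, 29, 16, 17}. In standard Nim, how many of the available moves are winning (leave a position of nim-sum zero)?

5

Compute the nim-sum pairwise:
31 XOR 24 = 7
7 XOR 4 = 3
3 XOR 29 = 30
30 XOR 16 = 14
14 XOR 17 = 31
The overall nim-sum is X = 31. A stack of size p has a winning move iff p XOR X < p (reduce it to p XOR X).
  31: 31 XOR 31 = 0 < 31 — winning move (to 0).
  24: 24 XOR 31 = 7 < 24 — winning move (to 7).
  4: 4 XOR 31 = 27 ≥ 4 — no move.
  29: 29 XOR 31 = 2 < 29 — winning move (to 2).
  16: 16 XOR 31 = 15 < 16 — winning move (to 15).
  17: 17 XOR 31 = 14 < 17 — winning move (to 14).
That gives 5 winning moves.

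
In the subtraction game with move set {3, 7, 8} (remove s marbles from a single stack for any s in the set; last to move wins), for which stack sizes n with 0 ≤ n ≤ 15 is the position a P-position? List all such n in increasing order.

0, 1, 2, 6, 11, 12

Compute g(0), g(1), … for moves {3, 7, 8}:
k:     0  1  2  3  4  5  6  7  8  9 10 11 12 13 14 15
g(k):  0  0  0  1  1  1  0  2  2  1  3  0  0  2  1  1
The P-positions (g = 0) in 0..15 are 0, 1, 2, 6, 11, 12.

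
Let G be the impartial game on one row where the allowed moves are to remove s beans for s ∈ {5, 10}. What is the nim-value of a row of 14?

Build the Grundy sequence with g(k) = mex{g(k−s) : s ∈ {5, 10}, s ≤ k}:
k:     0  1  2  3  4  5  6  7  8  9 10 11 12 13 14
g(k):  0  0  0  0  0  1  1  1  1  1  2  2  2  2  2
So g(14) = 2.

2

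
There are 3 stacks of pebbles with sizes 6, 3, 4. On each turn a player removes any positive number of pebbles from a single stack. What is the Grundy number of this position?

1

Compute the nim-sum pairwise:
6 ⊕ 3 = 5
5 ⊕ 4 = 1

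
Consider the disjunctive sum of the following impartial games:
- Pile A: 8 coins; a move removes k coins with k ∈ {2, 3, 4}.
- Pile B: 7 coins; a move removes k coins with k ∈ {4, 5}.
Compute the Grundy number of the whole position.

For pile A, compute g(0), g(1), … with moves {2, 3, 4}:
k:     0  1  2  3  4  5  6  7  8
g(k):  0  0  1  1  2  2  0  0  1
So g(8) = 1.
For pile B, compute g(0), g(1), … with moves {4, 5}:
k:     0  1  2  3  4  5  6  7
g(k):  0  0  0  0  1  1  1  1
So g(7) = 1.
The value of a disjunctive sum is the nim-sum of the parts.
Combined value = 1 ⊕ 1 = 0.

0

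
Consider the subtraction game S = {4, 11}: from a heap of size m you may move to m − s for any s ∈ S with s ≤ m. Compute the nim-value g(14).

1

Build the Grundy sequence with g(k) = mex{g(k−s) : s ∈ {4, 11}, s ≤ k}:
k:     0  1  2  3  4  5  6  7  8  9 10 11 12 13 14
g(k):  0  0  0  0  1  1  1  1  0  0  0  2  1  1  1
So g(14) = 1.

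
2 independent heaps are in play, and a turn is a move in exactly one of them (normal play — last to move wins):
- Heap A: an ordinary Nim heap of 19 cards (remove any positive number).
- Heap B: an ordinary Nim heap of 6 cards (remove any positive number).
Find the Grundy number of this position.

Heap A is a plain Nim heap of size 19, so its Grundy value is 19.
Heap B is a plain Nim heap of size 6, so its Grundy value is 6.
By the Sprague-Grundy theorem, the Grundy value of a sum of independent games is the XOR of the component values.
Combined value = 19 XOR 6 = 21.

21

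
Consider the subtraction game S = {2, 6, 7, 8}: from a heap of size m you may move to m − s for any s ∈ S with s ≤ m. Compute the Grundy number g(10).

3

Grundy values for subtraction set {2, 6, 7, 8}:
k:     0  1  2  3  4  5  6  7  8  9 10
g(k):  0  0  1  1  0  0  1  1  2  2  3
So g(10) = 3.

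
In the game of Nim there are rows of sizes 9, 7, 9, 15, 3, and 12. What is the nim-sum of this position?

7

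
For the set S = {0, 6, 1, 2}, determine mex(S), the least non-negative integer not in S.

3

The values 0, 1, 2 are all present; 3 is the first non-negative integer missing from the set.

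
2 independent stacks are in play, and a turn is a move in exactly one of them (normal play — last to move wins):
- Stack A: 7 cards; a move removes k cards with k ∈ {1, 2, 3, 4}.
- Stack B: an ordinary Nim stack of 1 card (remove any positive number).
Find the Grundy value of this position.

3

Grundy values for stack A (subtraction set {1, 2, 3, 4}):
k:     0  1  2  3  4  5  6  7
g(k):  0  1  2  3  4  0  1  2
So g(7) = 2.
Stack B is a plain Nim stack of size 1, so its Grundy value is 1.
By the Sprague-Grundy theorem, the Grundy value of a sum of independent games is the XOR of the component values.
Combined value = 2 ⊕ 1 = 3.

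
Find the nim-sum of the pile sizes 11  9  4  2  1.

Nim-sum: 11 ^ 9 ^ 4 ^ 2 ^ 1 = 5.

5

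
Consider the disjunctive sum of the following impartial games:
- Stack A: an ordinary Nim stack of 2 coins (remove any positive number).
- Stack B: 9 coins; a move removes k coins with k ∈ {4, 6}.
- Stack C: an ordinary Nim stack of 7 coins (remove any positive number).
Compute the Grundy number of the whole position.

7

Stack A is a plain Nim stack of size 2, so its Grundy value is 2.
For stack B, compute g(0), g(1), … with moves {4, 6}:
k:     0  1  2  3  4  5  6  7  8  9
g(k):  0  0  0  0  1  1  1  1  2  2
So g(9) = 2.
Stack C is a plain Nim stack of size 7, so its Grundy value is 7.
By the Sprague-Grundy theorem, the Grundy value of a sum of independent games is the XOR of the component values.
Combined value = 2 XOR 2 XOR 7 = 7.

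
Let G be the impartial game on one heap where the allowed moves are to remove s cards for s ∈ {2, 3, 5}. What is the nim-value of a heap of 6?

3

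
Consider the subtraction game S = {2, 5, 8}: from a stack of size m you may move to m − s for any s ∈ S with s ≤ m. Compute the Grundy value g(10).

0

Compute g(0), g(1), … for moves {2, 5, 8}:
k:     0  1  2  3  4  5  6  7  8  9 10
g(k):  0  0  1  1  0  2  1  0  2  1  0
So g(10) = 0.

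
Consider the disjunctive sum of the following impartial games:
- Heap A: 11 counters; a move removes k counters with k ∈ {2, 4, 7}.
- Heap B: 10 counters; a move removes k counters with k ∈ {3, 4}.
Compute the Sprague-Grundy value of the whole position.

0

For heap A, compute g(0), g(1), … with moves {2, 4, 7}:
k:     0  1  2  3  4  5  6  7  8  9 10 11
g(k):  0  0  1  1  2  2  0  3  1  0  2  1
So g(11) = 1.
Build the Grundy sequence for heap B with g(k) = mex{g(k−s) : s ∈ {3, 4}, s ≤ k}:
k:     0  1  2  3  4  5  6  7  8  9 10
g(k):  0  0  0  1  1  1  2  0  0  0  1
So g(10) = 1.
By the Sprague-Grundy theorem, the Grundy value of a sum of independent games is the XOR of the component values.
Combined value = 1 ⊕ 1 = 0.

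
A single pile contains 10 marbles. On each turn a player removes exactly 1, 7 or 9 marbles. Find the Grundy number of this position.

Build the Grundy sequence with g(k) = mex{g(k−s) : s ∈ {1, 7, 9}, s ≤ k}:
k:     0  1  2  3  4  5  6  7  8  9 10
g(k):  0  1  0  1  0  1  0  1  0  1  0
So g(10) = 0.

0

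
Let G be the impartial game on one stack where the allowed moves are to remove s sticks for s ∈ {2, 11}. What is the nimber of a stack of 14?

0

Compute g(0), g(1), … for moves {2, 11}:
k:     0  1  2  3  4  5  6  7  8  9 10 11 12 13 14
g(k):  0  0  1  1  0  0  1  1  0  0  1  1  2  0  0
So g(14) = 0.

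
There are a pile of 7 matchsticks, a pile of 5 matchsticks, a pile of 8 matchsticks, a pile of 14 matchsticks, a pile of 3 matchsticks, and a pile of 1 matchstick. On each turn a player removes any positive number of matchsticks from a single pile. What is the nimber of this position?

6

Compute the nim-sum pairwise:
7 ^ 5 = 2
2 ^ 8 = 10
10 ^ 14 = 4
4 ^ 3 = 7
7 ^ 1 = 6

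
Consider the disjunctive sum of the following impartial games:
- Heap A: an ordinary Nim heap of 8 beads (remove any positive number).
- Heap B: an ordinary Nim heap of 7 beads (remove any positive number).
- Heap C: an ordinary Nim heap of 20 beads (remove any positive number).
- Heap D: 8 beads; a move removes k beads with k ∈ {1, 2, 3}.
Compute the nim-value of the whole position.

27

Heap A is a plain Nim heap of size 8, so its Grundy value is 8.
Heap B is a plain Nim heap of size 7, so its Grundy value is 7.
Heap C is a plain Nim heap of size 20, so its Grundy value is 20.
For heap D, compute g(0), g(1), … with moves {1, 2, 3}:
k:     0  1  2  3  4  5  6  7  8
g(k):  0  1  2  3  0  1  2  3  0
So g(8) = 0.
By the Sprague-Grundy theorem, the Grundy value of a sum of independent games is the XOR of the component values.
Combined value = 8 XOR 7 XOR 20 XOR 0 = 27.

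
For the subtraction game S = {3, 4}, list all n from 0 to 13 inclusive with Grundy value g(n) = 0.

0, 1, 2, 7, 8, 9

Build the Grundy sequence with g(k) = mex{g(k−s) : s ∈ {3, 4}, s ≤ k}:
k:     0  1  2  3  4  5  6  7  8  9 10 11 12 13
g(k):  0  0  0  1  1  1  2  0  0  0  1  1  1  2
The P-positions (g = 0) in 0..13 are 0, 1, 2, 7, 8, 9.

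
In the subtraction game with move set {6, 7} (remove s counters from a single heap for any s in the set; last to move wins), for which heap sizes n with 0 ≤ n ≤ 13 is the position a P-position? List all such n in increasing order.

Grundy values for subtraction set {6, 7}:
k:     0  1  2  3  4  5  6  7  8  9 10 11 12 13
g(k):  0  0  0  0  0  0  1  1  1  1  1  1  2  0
The P-positions (g = 0) in 0..13 are 0, 1, 2, 3, 4, 5, 13.

0, 1, 2, 3, 4, 5, 13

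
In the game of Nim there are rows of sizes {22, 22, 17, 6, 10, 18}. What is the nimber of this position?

15

Compute the nim-sum pairwise:
22 ^ 22 = 0
0 ^ 17 = 17
17 ^ 6 = 23
23 ^ 10 = 29
29 ^ 18 = 15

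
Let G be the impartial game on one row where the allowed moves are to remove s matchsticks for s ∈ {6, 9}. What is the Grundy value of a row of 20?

Grundy values for subtraction set {6, 9}:
k:     0  1  2  3  4  5  6  7  8  9 10 11 12 13 14 15 16 17 18 19 20
g(k):  0  0  0  0  0  0  1  1  1  1  1  1  2  2  2  0  0  0  0  0  0
So g(20) = 0.

0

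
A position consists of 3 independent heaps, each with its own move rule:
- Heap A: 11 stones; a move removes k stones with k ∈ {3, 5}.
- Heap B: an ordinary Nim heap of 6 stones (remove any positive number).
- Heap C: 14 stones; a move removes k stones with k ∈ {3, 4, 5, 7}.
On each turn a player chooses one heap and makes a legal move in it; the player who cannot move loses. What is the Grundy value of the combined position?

6

Build the Grundy sequence for heap A with g(k) = mex{g(k−s) : s ∈ {3, 5}, s ≤ k}:
g(0) = mex{} = 0
g(1) = mex{} = 0
g(2) = mex{} = 0
g(3) = mex{0} = 1
g(4) = mex{0} = 1
g(5) = mex{0} = 1
g(6) = mex{0,1} = 2
g(7) = mex{0,1} = 2
g(8) = mex{1} = 0
g(9) = mex{1,2} = 0
g(10) = mex{1,2} = 0
g(11) = mex{0,2} = 1
So g(11) = 1.
Heap B is a plain Nim heap of size 6, so its Grundy value is 6.
Grundy values for heap C (subtraction set {3, 4, 5, 7}):
k:     0  1  2  3  4  5  6  7  8  9 10 11 12 13 14
g(k):  0  0  0  1  1  1  2  2  2  3  0  0  0  1  1
So g(14) = 1.
The value of a disjunctive sum is the nim-sum of the parts.
Combined value = 1 ⊕ 6 ⊕ 1 = 6.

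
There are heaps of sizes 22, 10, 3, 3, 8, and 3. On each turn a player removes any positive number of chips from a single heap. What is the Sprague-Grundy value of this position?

23

In binary:
  10110  (22)
  01010  (10)
  00011  (3)
  00011  (3)
  01000  (8)
  00011  (3)
  -----
  10111  (23)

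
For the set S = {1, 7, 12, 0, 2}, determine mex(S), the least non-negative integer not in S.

3

The values 0, 1, 2 are all present; 3 is the first non-negative integer missing from the set.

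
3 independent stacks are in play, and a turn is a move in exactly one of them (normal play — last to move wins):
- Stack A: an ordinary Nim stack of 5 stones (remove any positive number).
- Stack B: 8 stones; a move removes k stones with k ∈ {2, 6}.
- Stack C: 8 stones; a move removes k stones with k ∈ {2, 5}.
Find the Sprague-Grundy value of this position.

Stack A is a plain Nim stack of size 5, so its Grundy value is 5.
Grundy values for stack B (subtraction set {2, 6}):
k:     0  1  2  3  4  5  6  7  8
g(k):  0  0  1  1  0  0  1  1  0
So g(8) = 0.
Build the Grundy sequence for stack C with g(k) = mex{g(k−s) : s ∈ {2, 5}, s ≤ k}:
g(0) = mex{} = 0
g(1) = mex{} = 0
g(2) = mex{0} = 1
g(3) = mex{0} = 1
g(4) = mex{1} = 0
g(5) = mex{0,1} = 2
g(6) = mex{0} = 1
g(7) = mex{1,2} = 0
g(8) = mex{1} = 0
So g(8) = 0.
By the Sprague-Grundy theorem, the Grundy value of a sum of independent games is the XOR of the component values.
Combined value = 5 ⊕ 0 ⊕ 0 = 5.

5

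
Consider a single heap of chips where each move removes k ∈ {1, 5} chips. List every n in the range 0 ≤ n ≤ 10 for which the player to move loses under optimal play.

Grundy values for subtraction set {1, 5}:
g(0) = mex{} = 0
g(1) = mex{0} = 1
g(2) = mex{1} = 0
g(3) = mex{0} = 1
g(4) = mex{1} = 0
g(5) = mex{0} = 1
g(6) = mex{1} = 0
g(7) = mex{0} = 1
g(8) = mex{1} = 0
g(9) = mex{0} = 1
g(10) = mex{1} = 0
The P-positions (g = 0) in 0..10 are 0, 2, 4, 6, 8, 10.

0, 2, 4, 6, 8, 10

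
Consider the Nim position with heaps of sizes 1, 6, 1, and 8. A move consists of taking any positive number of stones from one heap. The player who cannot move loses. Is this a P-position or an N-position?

N-position

Nim-sum: 1 ^ 6 ^ 1 ^ 8 = 14.
The nim-sum is 14 ≠ 0, so this is an N-position: the player to move can win.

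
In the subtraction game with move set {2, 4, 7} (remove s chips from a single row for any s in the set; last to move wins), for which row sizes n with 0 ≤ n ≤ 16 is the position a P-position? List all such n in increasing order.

Compute g(0), g(1), … for moves {2, 4, 7}:
k:     0  1  2  3  4  5  6  7  8  9 10 11 12 13 14 15 16
g(k):  0  0  1  1  2  2  0  3  1  0  2  1  0  2  1  0  2
The P-positions (g = 0) in 0..16 are 0, 1, 6, 9, 12, 15.

0, 1, 6, 9, 12, 15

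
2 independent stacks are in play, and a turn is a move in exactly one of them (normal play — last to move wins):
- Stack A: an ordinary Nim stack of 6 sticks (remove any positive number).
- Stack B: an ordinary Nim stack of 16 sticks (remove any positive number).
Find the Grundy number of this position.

22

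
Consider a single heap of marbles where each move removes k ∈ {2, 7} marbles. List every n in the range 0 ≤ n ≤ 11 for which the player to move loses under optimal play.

0, 1, 4, 5, 9, 10

Grundy values for subtraction set {2, 7}:
k:     0  1  2  3  4  5  6  7  8  9 10 11
g(k):  0  0  1  1  0  0  1  1  2  0  0  1
The P-positions (g = 0) in 0..11 are 0, 1, 4, 5, 9, 10.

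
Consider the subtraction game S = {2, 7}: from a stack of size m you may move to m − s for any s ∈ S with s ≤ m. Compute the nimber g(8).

2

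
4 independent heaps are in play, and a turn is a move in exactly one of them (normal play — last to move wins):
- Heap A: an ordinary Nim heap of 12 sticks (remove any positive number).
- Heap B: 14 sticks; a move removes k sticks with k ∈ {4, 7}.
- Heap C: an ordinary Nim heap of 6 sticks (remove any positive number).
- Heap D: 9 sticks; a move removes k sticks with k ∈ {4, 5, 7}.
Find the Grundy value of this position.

Heap A is a plain Nim heap of size 12, so its Grundy value is 12.
Grundy values for heap B (subtraction set {4, 7}):
g(0) = mex{} = 0
g(1) = mex{} = 0
g(2) = mex{} = 0
g(3) = mex{} = 0
g(4) = mex{0} = 1
g(5) = mex{0} = 1
g(6) = mex{0} = 1
g(7) = mex{0} = 1
g(8) = mex{0,1} = 2
g(9) = mex{0,1} = 2
g(10) = mex{0,1} = 2
g(11) = mex{1} = 0
g(12) = mex{1,2} = 0
g(13) = mex{1,2} = 0
g(14) = mex{1,2} = 0
So g(14) = 0.
Heap C is a plain Nim heap of size 6, so its Grundy value is 6.
Build the Grundy sequence for heap D with g(k) = mex{g(k−s) : s ∈ {4, 5, 7}, s ≤ k}:
g(0) = mex{} = 0
g(1) = mex{} = 0
g(2) = mex{} = 0
g(3) = mex{} = 0
g(4) = mex{0} = 1
g(5) = mex{0} = 1
g(6) = mex{0} = 1
g(7) = mex{0} = 1
g(8) = mex{0,1} = 2
g(9) = mex{0,1} = 2
So g(9) = 2.
The value of a disjunctive sum is the nim-sum of the parts.
Combined value = 12 XOR 0 XOR 6 XOR 2 = 8.

8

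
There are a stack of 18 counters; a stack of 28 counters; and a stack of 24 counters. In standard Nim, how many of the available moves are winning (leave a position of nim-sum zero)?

Compute the nim-sum pairwise:
18 XOR 28 = 14
14 XOR 24 = 22
The overall nim-sum is X = 22. A stack of size p has a winning move iff p XOR X < p (reduce it to p XOR X).
  18: 18 XOR 22 = 4 < 18 — winning move (to 4).
  28: 28 XOR 22 = 10 < 28 — winning move (to 10).
  24: 24 XOR 22 = 14 < 24 — winning move (to 14).
That gives 3 winning moves.

3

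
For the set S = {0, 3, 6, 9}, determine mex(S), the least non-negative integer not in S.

1

0 is in the set but 1 is not, so the mex is 1.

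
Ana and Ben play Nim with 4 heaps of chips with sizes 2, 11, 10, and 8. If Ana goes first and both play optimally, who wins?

Compute the nim-sum pairwise:
2 ^ 11 = 9
9 ^ 10 = 3
3 ^ 8 = 11
The nim-sum is 11 ≠ 0, so this is an N-position: the player to move can win; Ana has a winning move.

Ana wins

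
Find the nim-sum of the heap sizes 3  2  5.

4

In binary:
  011  (3)
  010  (2)
  101  (5)
  ---
  100  (4)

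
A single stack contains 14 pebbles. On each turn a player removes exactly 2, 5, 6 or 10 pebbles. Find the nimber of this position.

1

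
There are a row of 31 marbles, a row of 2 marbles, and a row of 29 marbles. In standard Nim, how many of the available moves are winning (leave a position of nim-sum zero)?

0

Nim-sum: 31 ^ 2 ^ 29 = 0.
The nim-sum is already 0, so every move leaves a nonzero nim-sum — there are no winning moves.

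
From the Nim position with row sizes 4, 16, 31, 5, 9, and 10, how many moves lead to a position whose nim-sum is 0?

3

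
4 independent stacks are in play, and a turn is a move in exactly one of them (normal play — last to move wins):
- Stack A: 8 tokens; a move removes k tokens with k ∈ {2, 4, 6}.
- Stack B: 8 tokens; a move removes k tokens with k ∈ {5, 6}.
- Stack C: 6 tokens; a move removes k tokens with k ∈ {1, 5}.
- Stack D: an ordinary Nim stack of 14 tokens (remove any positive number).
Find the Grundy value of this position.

Build the Grundy sequence for stack A with g(k) = mex{g(k−s) : s ∈ {2, 4, 6}, s ≤ k}:
g(0) = mex{} = 0
g(1) = mex{} = 0
g(2) = mex{0} = 1
g(3) = mex{0} = 1
g(4) = mex{0,1} = 2
g(5) = mex{0,1} = 2
g(6) = mex{0,1,2} = 3
g(7) = mex{0,1,2} = 3
g(8) = mex{1,2,3} = 0
So g(8) = 0.
Build the Grundy sequence for stack B with g(k) = mex{g(k−s) : s ∈ {5, 6}, s ≤ k}:
k:     0  1  2  3  4  5  6  7  8
g(k):  0  0  0  0  0  1  1  1  1
So g(8) = 1.
Grundy values for stack C (subtraction set {1, 5}):
g(0) = mex{} = 0
g(1) = mex{0} = 1
g(2) = mex{1} = 0
g(3) = mex{0} = 1
g(4) = mex{1} = 0
g(5) = mex{0} = 1
g(6) = mex{1} = 0
So g(6) = 0.
Stack D is a plain Nim stack of size 14, so its Grundy value is 14.
The value of a disjunctive sum is the nim-sum of the parts.
Combined value = 0 ⊕ 1 ⊕ 0 ⊕ 14 = 15.

15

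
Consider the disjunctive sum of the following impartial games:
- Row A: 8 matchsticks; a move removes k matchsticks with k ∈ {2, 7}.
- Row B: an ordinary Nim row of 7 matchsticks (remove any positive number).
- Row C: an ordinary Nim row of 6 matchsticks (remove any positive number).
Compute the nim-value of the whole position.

3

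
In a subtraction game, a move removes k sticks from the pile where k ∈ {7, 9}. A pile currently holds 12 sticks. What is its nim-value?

1

Grundy values for subtraction set {7, 9}:
k:     0  1  2  3  4  5  6  7  8  9 10 11 12
g(k):  0  0  0  0  0  0  0  1  1  1  1  1  1
So g(12) = 1.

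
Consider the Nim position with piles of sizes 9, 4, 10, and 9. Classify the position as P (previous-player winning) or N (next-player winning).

Compute the nim-sum pairwise:
9 ^ 4 = 13
13 ^ 10 = 7
7 ^ 9 = 14
The nim-sum is 14 ≠ 0, so this is an N-position: the player to move can win.

N-position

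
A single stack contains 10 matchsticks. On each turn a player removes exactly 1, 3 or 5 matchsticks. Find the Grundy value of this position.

0

Build the Grundy sequence with g(k) = mex{g(k−s) : s ∈ {1, 3, 5}, s ≤ k}:
k:     0  1  2  3  4  5  6  7  8  9 10
g(k):  0  1  0  1  0  1  0  1  0  1  0
So g(10) = 0.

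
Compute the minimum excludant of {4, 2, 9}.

0 is not in the set, so the mex is 0.

0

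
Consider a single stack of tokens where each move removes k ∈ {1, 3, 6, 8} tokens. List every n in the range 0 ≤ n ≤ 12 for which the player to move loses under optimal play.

0, 2, 4, 9, 11

Compute g(0), g(1), … for moves {1, 3, 6, 8}:
g(0) = mex{} = 0
g(1) = mex{0} = 1
g(2) = mex{1} = 0
g(3) = mex{0} = 1
g(4) = mex{1} = 0
g(5) = mex{0} = 1
g(6) = mex{0,1} = 2
g(7) = mex{0,1,2} = 3
g(8) = mex{0,1,3} = 2
g(9) = mex{1,2} = 0
g(10) = mex{0,3} = 1
g(11) = mex{1,2} = 0
g(12) = mex{0,2} = 1
The P-positions (g = 0) in 0..12 are 0, 2, 4, 9, 11.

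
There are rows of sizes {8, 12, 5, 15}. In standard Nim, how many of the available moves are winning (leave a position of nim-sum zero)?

3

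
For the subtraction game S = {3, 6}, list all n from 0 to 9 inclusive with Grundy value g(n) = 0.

Grundy values for subtraction set {3, 6}:
k:     0  1  2  3  4  5  6  7  8  9
g(k):  0  0  0  1  1  1  2  2  2  0
The P-positions (g = 0) in 0..9 are 0, 1, 2, 9.

0, 1, 2, 9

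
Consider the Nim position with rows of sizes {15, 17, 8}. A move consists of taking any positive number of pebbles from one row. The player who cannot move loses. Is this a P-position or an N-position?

N-position

Compute the nim-sum pairwise:
15 ⊕ 17 = 30
30 ⊕ 8 = 22
The nim-sum is 22 ≠ 0, so this is an N-position: the player to move can win.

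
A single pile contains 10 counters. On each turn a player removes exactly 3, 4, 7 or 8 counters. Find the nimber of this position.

3

Compute g(0), g(1), … for moves {3, 4, 7, 8}:
g(0) = mex{} = 0
g(1) = mex{} = 0
g(2) = mex{} = 0
g(3) = mex{0} = 1
g(4) = mex{0} = 1
g(5) = mex{0} = 1
g(6) = mex{0,1} = 2
g(7) = mex{0,1} = 2
g(8) = mex{0,1} = 2
g(9) = mex{0,1,2} = 3
g(10) = mex{0,1,2} = 3
So g(10) = 3.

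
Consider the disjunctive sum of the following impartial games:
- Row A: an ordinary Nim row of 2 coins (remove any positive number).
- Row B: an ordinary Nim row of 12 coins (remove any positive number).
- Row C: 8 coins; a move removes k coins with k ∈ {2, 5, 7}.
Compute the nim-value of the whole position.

Row A is a plain Nim row of size 2, so its Grundy value is 2.
Row B is a plain Nim row of size 12, so its Grundy value is 12.
Build the Grundy sequence for row C with g(k) = mex{g(k−s) : s ∈ {2, 5, 7}, s ≤ k}:
k:     0  1  2  3  4  5  6  7  8
g(k):  0  0  1  1  0  2  1  3  2
So g(8) = 2.
By the Sprague-Grundy theorem, the Grundy value of a sum of independent games is the XOR of the component values.
Combined value = 2 XOR 12 XOR 2 = 12.

12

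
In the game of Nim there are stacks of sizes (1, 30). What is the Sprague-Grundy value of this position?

Write each in binary and XOR column by column:
  00001  (1)
  11110  (30)
  -----
  11111  (31)

31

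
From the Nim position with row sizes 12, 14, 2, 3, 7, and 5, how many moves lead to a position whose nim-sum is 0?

3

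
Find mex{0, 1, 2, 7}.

3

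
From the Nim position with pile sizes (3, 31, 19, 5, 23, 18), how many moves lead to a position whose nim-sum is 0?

1

Write each in binary and XOR column by column:
  00011  (3)
  11111  (31)
  10011  (19)
  00101  (5)
  10111  (23)
  10010  (18)
  -----
  01111  (15)
The overall nim-sum is X = 15. A pile of size p has a winning move iff p XOR X < p (reduce it to p XOR X).
  3: 3 XOR 15 = 12 ≥ 3 — no move.
  31: 31 XOR 15 = 16 < 31 — winning move (to 16).
  19: 19 XOR 15 = 28 ≥ 19 — no move.
  5: 5 XOR 15 = 10 ≥ 5 — no move.
  23: 23 XOR 15 = 24 ≥ 23 — no move.
  18: 18 XOR 15 = 29 ≥ 18 — no move.
That gives 1 winning move.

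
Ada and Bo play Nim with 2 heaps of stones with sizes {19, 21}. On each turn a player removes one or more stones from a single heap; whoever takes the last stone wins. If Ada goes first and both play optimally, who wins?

Ada wins

Nim-sum: 19 ^ 21 = 6.
The nim-sum is 6 ≠ 0, so this is an N-position: the player to move can win; Ada has a winning move.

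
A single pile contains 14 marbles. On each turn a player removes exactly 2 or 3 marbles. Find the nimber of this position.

2

Grundy values for subtraction set {2, 3}:
k:     0  1  2  3  4  5  6  7  8  9 10 11 12 13 14
g(k):  0  0  1  1  2  0  0  1  1  2  0  0  1  1  2
So g(14) = 2.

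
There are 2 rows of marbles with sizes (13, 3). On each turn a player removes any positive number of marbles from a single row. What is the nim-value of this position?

14

In binary:
  1101  (13)
  0011  (3)
  ----
  1110  (14)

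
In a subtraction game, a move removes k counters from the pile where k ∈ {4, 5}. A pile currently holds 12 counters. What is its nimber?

Compute g(0), g(1), … for moves {4, 5}:
g(0) = mex{} = 0
g(1) = mex{} = 0
g(2) = mex{} = 0
g(3) = mex{} = 0
g(4) = mex{0} = 1
g(5) = mex{0} = 1
g(6) = mex{0} = 1
g(7) = mex{0} = 1
g(8) = mex{0,1} = 2
g(9) = mex{1} = 0
g(10) = mex{1} = 0
g(11) = mex{1} = 0
g(12) = mex{1,2} = 0
So g(12) = 0.

0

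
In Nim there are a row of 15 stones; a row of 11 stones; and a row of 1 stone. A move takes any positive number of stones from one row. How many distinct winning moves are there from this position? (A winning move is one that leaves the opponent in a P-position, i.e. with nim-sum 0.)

Nim-sum: 15 XOR 11 XOR 1 = 5.
The overall nim-sum is X = 5. A row of size p has a winning move iff p XOR X < p (reduce it to p XOR X).
  15: 15 XOR 5 = 10 < 15 — winning move (to 10).
  11: 11 XOR 5 = 14 ≥ 11 — no move.
  1: 1 XOR 5 = 4 ≥ 1 — no move.
That gives 1 winning move.

1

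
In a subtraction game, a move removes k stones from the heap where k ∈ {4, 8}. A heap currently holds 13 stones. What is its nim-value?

Grundy values for subtraction set {4, 8}:
g(0) = mex{} = 0
g(1) = mex{} = 0
g(2) = mex{} = 0
g(3) = mex{} = 0
g(4) = mex{0} = 1
g(5) = mex{0} = 1
g(6) = mex{0} = 1
g(7) = mex{0} = 1
g(8) = mex{0,1} = 2
g(9) = mex{0,1} = 2
g(10) = mex{0,1} = 2
g(11) = mex{0,1} = 2
g(12) = mex{1,2} = 0
g(13) = mex{1,2} = 0
So g(13) = 0.

0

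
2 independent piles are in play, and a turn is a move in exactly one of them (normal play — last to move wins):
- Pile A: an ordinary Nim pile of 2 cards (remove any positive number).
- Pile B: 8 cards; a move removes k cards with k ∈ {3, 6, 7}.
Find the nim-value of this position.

0

Pile A is a plain Nim pile of size 2, so its Grundy value is 2.
Build the Grundy sequence for pile B with g(k) = mex{g(k−s) : s ∈ {3, 6, 7}, s ≤ k}:
g(0) = mex{} = 0
g(1) = mex{} = 0
g(2) = mex{} = 0
g(3) = mex{0} = 1
g(4) = mex{0} = 1
g(5) = mex{0} = 1
g(6) = mex{0,1} = 2
g(7) = mex{0,1} = 2
g(8) = mex{0,1} = 2
So g(8) = 2.
By the Sprague-Grundy theorem, the Grundy value of a sum of independent games is the XOR of the component values.
Combined value = 2 XOR 2 = 0.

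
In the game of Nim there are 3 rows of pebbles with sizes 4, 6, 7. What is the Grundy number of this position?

5

Compute the nim-sum pairwise:
4 ^ 6 = 2
2 ^ 7 = 5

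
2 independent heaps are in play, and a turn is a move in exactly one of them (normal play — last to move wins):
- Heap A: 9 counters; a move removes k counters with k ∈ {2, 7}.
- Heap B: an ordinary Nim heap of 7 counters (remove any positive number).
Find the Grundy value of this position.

Grundy values for heap A (subtraction set {2, 7}):
g(0) = mex{} = 0
g(1) = mex{} = 0
g(2) = mex{0} = 1
g(3) = mex{0} = 1
g(4) = mex{1} = 0
g(5) = mex{1} = 0
g(6) = mex{0} = 1
g(7) = mex{0} = 1
g(8) = mex{0,1} = 2
g(9) = mex{1} = 0
So g(9) = 0.
Heap B is a plain Nim heap of size 7, so its Grundy value is 7.
The value of a disjunctive sum is the nim-sum of the parts.
Combined value = 0 XOR 7 = 7.

7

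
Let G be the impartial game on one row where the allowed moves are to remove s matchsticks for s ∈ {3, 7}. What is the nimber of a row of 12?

Compute g(0), g(1), … for moves {3, 7}:
g(0) = mex{} = 0
g(1) = mex{} = 0
g(2) = mex{} = 0
g(3) = mex{0} = 1
g(4) = mex{0} = 1
g(5) = mex{0} = 1
g(6) = mex{1} = 0
g(7) = mex{0,1} = 2
g(8) = mex{0,1} = 2
g(9) = mex{0} = 1
g(10) = mex{1,2} = 0
g(11) = mex{1,2} = 0
g(12) = mex{1} = 0
So g(12) = 0.

0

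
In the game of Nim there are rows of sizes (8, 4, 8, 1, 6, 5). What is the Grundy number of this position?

6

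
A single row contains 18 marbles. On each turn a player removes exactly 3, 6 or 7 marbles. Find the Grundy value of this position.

Build the Grundy sequence with g(k) = mex{g(k−s) : s ∈ {3, 6, 7}, s ≤ k}:
k:     0  1  2  3  4  5  6  7  8  9 10 11 12 13 14 15 16 17 18
g(k):  0  0  0  1  1  1  2  2  2  3  0  0  0  1  1  1  2  2  2
So g(18) = 2.

2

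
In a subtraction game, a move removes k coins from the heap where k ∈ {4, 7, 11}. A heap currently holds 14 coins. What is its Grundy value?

Grundy values for subtraction set {4, 7, 11}:
k:     0  1  2  3  4  5  6  7  8  9 10 11 12 13 14
g(k):  0  0  0  0  1  1  1  1  2  2  2  2  3  3  3
So g(14) = 3.

3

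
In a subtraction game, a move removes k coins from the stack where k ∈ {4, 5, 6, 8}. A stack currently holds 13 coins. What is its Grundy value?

Compute g(0), g(1), … for moves {4, 5, 6, 8}:
g(0) = mex{} = 0
g(1) = mex{} = 0
g(2) = mex{} = 0
g(3) = mex{} = 0
g(4) = mex{0} = 1
g(5) = mex{0} = 1
g(6) = mex{0} = 1
g(7) = mex{0} = 1
g(8) = mex{0,1} = 2
g(9) = mex{0,1} = 2
g(10) = mex{0,1} = 2
g(11) = mex{0,1} = 2
g(12) = mex{1,2} = 0
g(13) = mex{1,2} = 0
So g(13) = 0.

0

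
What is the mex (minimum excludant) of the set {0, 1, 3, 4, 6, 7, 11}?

2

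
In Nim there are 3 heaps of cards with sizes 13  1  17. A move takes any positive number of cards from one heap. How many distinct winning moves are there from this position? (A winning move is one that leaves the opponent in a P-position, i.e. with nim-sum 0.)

Compute the nim-sum pairwise:
13 ^ 1 = 12
12 ^ 17 = 29
The overall nim-sum is X = 29. A heap of size p has a winning move iff p XOR X < p (reduce it to p XOR X).
  13: 13 XOR 29 = 16 ≥ 13 — no move.
  1: 1 XOR 29 = 28 ≥ 1 — no move.
  17: 17 XOR 29 = 12 < 17 — winning move (to 12).
That gives 1 winning move.

1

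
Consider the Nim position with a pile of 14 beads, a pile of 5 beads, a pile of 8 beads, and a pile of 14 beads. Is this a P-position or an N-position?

Nim-sum: 14 XOR 5 XOR 8 XOR 14 = 13.
The nim-sum is 13 ≠ 0, so this is an N-position: the player to move can win.

N-position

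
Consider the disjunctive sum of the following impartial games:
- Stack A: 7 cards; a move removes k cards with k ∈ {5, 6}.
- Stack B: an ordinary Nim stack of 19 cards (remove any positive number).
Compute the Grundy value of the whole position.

18

Grundy values for stack A (subtraction set {5, 6}):
g(0) = mex{} = 0
g(1) = mex{} = 0
g(2) = mex{} = 0
g(3) = mex{} = 0
g(4) = mex{} = 0
g(5) = mex{0} = 1
g(6) = mex{0} = 1
g(7) = mex{0} = 1
So g(7) = 1.
Stack B is a plain Nim stack of size 19, so its Grundy value is 19.
By the Sprague-Grundy theorem, the Grundy value of a sum of independent games is the XOR of the component values.
Combined value = 1 ⊕ 19 = 18.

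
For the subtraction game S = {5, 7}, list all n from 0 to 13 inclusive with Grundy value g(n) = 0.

Grundy values for subtraction set {5, 7}:
k:     0  1  2  3  4  5  6  7  8  9 10 11 12 13
g(k):  0  0  0  0  0  1  1  1  1  1  2  2  0  0
The P-positions (g = 0) in 0..13 are 0, 1, 2, 3, 4, 12, 13.

0, 1, 2, 3, 4, 12, 13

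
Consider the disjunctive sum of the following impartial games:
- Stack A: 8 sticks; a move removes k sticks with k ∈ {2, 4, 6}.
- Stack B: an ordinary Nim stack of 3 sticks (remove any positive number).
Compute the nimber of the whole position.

3

Grundy values for stack A (subtraction set {2, 4, 6}):
k:     0  1  2  3  4  5  6  7  8
g(k):  0  0  1  1  2  2  3  3  0
So g(8) = 0.
Stack B is a plain Nim stack of size 3, so its Grundy value is 3.
The value of a disjunctive sum is the nim-sum of the parts.
Combined value = 0 ⊕ 3 = 3.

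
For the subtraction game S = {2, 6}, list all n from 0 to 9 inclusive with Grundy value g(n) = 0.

0, 1, 4, 5, 8, 9

Compute g(0), g(1), … for moves {2, 6}:
k:     0  1  2  3  4  5  6  7  8  9
g(k):  0  0  1  1  0  0  1  1  0  0
The P-positions (g = 0) in 0..9 are 0, 1, 4, 5, 8, 9.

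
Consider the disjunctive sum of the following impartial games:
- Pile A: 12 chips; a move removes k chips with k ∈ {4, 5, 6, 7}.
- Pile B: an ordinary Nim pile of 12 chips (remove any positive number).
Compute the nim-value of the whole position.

For pile A, compute g(0), g(1), … with moves {4, 5, 6, 7}:
k:     0  1  2  3  4  5  6  7  8  9 10 11 12
g(k):  0  0  0  0  1  1  1  1  2  2  2  0  0
So g(12) = 0.
Pile B is a plain Nim pile of size 12, so its Grundy value is 12.
The value of a disjunctive sum is the nim-sum of the parts.
Combined value = 0 XOR 12 = 12.

12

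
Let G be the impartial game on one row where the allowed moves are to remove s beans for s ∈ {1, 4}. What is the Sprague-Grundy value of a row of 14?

Compute g(0), g(1), … for moves {1, 4}:
k:     0  1  2  3  4  5  6  7  8  9 10 11 12 13 14
g(k):  0  1  0  1  2  0  1  0  1  2  0  1  0  1  2
So g(14) = 2.

2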